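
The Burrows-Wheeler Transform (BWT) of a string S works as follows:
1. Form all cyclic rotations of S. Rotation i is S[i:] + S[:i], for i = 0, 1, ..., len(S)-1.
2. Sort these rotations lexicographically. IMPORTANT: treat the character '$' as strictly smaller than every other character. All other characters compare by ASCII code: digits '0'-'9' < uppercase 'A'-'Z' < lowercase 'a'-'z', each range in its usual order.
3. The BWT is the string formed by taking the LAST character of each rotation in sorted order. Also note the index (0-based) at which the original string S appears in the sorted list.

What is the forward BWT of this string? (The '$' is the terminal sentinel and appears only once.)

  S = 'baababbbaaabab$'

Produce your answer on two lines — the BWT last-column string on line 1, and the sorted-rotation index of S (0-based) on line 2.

All 15 rotations (rotation i = S[i:]+S[:i]):
  rot[0] = baababbbaaabab$
  rot[1] = aababbbaaabab$b
  rot[2] = ababbbaaabab$ba
  rot[3] = babbbaaabab$baa
  rot[4] = abbbaaabab$baab
  rot[5] = bbbaaabab$baaba
  rot[6] = bbaaabab$baabab
  rot[7] = baaabab$baababb
  rot[8] = aaabab$baababbb
  rot[9] = aabab$baababbba
  rot[10] = abab$baababbbaa
  rot[11] = bab$baababbbaaa
  rot[12] = ab$baababbbaaab
  rot[13] = b$baababbbaaaba
  rot[14] = $baababbbaaabab
Sorted (with $ < everything):
  sorted[0] = $baababbbaaabab  (last char: 'b')
  sorted[1] = aaabab$baababbb  (last char: 'b')
  sorted[2] = aabab$baababbba  (last char: 'a')
  sorted[3] = aababbbaaabab$b  (last char: 'b')
  sorted[4] = ab$baababbbaaab  (last char: 'b')
  sorted[5] = abab$baababbbaa  (last char: 'a')
  sorted[6] = ababbbaaabab$ba  (last char: 'a')
  sorted[7] = abbbaaabab$baab  (last char: 'b')
  sorted[8] = b$baababbbaaaba  (last char: 'a')
  sorted[9] = baaabab$baababb  (last char: 'b')
  sorted[10] = baababbbaaabab$  (last char: '$')
  sorted[11] = bab$baababbbaaa  (last char: 'a')
  sorted[12] = babbbaaabab$baa  (last char: 'a')
  sorted[13] = bbaaabab$baabab  (last char: 'b')
  sorted[14] = bbbaaabab$baaba  (last char: 'a')
Last column: bbabbaabab$aaba
Original string S is at sorted index 10

Answer: bbabbaabab$aaba
10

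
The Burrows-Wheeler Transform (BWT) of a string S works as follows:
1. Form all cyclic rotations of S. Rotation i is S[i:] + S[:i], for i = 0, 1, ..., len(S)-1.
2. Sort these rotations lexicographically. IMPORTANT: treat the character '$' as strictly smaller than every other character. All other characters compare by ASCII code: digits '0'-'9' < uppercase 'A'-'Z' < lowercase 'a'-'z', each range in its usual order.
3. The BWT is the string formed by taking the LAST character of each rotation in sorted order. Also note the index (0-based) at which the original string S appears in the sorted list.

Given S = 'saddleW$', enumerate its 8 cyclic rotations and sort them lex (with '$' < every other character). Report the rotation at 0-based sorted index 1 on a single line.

Answer: W$saddle

Derivation:
All 8 rotations (rotation i = S[i:]+S[:i]):
  rot[0] = saddleW$
  rot[1] = addleW$s
  rot[2] = ddleW$sa
  rot[3] = dleW$sad
  rot[4] = leW$sadd
  rot[5] = eW$saddl
  rot[6] = W$saddle
  rot[7] = $saddleW
Sorted (with $ < everything):
  sorted[0] = $saddleW
  sorted[1] = W$saddle
  sorted[2] = addleW$s
  sorted[3] = ddleW$sa
  sorted[4] = dleW$sad
  sorted[5] = eW$saddl
  sorted[6] = leW$sadd
  sorted[7] = saddleW$
sorted[1] = W$saddle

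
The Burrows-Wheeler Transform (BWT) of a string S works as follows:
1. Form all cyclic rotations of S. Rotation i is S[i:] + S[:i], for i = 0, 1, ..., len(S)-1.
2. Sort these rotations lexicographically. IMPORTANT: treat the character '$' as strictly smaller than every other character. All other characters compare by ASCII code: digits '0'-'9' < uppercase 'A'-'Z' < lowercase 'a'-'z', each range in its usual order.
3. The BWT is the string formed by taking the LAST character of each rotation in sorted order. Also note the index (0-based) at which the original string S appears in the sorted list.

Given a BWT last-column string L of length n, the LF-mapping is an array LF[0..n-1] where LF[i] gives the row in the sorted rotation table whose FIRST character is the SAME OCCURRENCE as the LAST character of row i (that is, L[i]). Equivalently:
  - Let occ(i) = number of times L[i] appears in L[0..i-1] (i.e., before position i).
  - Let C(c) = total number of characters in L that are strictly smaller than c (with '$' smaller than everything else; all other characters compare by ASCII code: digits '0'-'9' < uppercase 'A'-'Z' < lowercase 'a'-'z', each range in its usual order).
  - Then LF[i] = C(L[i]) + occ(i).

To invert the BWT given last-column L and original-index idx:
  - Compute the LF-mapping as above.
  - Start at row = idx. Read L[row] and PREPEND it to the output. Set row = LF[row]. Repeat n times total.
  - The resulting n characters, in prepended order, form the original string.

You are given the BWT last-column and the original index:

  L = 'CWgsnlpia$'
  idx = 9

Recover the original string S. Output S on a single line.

Answer: saplingWC$

Derivation:
LF mapping: 1 2 4 9 7 6 8 5 3 0
Walk LF starting at row 9, prepending L[row]:
  step 1: row=9, L[9]='$', prepend. Next row=LF[9]=0
  step 2: row=0, L[0]='C', prepend. Next row=LF[0]=1
  step 3: row=1, L[1]='W', prepend. Next row=LF[1]=2
  step 4: row=2, L[2]='g', prepend. Next row=LF[2]=4
  step 5: row=4, L[4]='n', prepend. Next row=LF[4]=7
  step 6: row=7, L[7]='i', prepend. Next row=LF[7]=5
  step 7: row=5, L[5]='l', prepend. Next row=LF[5]=6
  step 8: row=6, L[6]='p', prepend. Next row=LF[6]=8
  step 9: row=8, L[8]='a', prepend. Next row=LF[8]=3
  step 10: row=3, L[3]='s', prepend. Next row=LF[3]=9
Reversed output: saplingWC$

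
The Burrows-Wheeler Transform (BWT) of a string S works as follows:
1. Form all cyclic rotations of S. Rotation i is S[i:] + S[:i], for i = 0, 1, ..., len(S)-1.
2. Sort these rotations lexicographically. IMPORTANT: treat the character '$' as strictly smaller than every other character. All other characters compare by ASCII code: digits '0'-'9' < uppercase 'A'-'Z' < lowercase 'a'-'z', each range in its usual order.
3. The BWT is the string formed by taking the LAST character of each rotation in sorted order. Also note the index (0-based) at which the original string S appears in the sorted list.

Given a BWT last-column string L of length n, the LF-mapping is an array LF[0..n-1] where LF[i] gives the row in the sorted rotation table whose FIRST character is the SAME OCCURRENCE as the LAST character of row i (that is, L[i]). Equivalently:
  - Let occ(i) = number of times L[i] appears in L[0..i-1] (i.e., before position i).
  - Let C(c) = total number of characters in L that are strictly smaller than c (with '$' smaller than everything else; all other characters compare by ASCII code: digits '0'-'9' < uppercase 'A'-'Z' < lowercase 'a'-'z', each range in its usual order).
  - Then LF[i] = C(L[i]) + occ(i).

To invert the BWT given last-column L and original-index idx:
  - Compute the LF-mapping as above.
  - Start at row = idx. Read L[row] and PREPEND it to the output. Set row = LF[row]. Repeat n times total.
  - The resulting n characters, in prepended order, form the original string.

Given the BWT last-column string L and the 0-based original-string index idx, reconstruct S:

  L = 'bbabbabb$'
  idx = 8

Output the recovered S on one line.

LF mapping: 3 4 1 5 6 2 7 8 0
Walk LF starting at row 8, prepending L[row]:
  step 1: row=8, L[8]='$', prepend. Next row=LF[8]=0
  step 2: row=0, L[0]='b', prepend. Next row=LF[0]=3
  step 3: row=3, L[3]='b', prepend. Next row=LF[3]=5
  step 4: row=5, L[5]='a', prepend. Next row=LF[5]=2
  step 5: row=2, L[2]='a', prepend. Next row=LF[2]=1
  step 6: row=1, L[1]='b', prepend. Next row=LF[1]=4
  step 7: row=4, L[4]='b', prepend. Next row=LF[4]=6
  step 8: row=6, L[6]='b', prepend. Next row=LF[6]=7
  step 9: row=7, L[7]='b', prepend. Next row=LF[7]=8
Reversed output: bbbbaabb$

Answer: bbbbaabb$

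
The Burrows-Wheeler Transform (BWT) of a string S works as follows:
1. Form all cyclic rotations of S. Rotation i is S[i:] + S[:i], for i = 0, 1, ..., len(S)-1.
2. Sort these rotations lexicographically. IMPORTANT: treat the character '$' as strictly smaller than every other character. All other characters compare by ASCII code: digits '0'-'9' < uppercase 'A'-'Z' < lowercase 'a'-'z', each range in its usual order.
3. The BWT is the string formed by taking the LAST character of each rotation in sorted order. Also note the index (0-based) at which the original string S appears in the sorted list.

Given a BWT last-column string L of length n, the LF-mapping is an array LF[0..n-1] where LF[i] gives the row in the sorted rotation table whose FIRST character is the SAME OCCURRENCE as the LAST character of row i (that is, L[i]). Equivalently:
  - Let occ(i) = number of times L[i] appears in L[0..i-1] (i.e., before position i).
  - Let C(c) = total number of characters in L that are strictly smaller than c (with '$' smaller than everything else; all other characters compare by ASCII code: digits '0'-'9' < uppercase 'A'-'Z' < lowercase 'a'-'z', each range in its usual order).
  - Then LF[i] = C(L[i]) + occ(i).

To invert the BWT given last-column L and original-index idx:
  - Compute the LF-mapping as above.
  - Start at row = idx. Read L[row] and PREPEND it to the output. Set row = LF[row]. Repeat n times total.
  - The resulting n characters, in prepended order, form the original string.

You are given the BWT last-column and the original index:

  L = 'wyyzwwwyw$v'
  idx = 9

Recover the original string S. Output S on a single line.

LF mapping: 2 7 8 10 3 4 5 9 6 0 1
Walk LF starting at row 9, prepending L[row]:
  step 1: row=9, L[9]='$', prepend. Next row=LF[9]=0
  step 2: row=0, L[0]='w', prepend. Next row=LF[0]=2
  step 3: row=2, L[2]='y', prepend. Next row=LF[2]=8
  step 4: row=8, L[8]='w', prepend. Next row=LF[8]=6
  step 5: row=6, L[6]='w', prepend. Next row=LF[6]=5
  step 6: row=5, L[5]='w', prepend. Next row=LF[5]=4
  step 7: row=4, L[4]='w', prepend. Next row=LF[4]=3
  step 8: row=3, L[3]='z', prepend. Next row=LF[3]=10
  step 9: row=10, L[10]='v', prepend. Next row=LF[10]=1
  step 10: row=1, L[1]='y', prepend. Next row=LF[1]=7
  step 11: row=7, L[7]='y', prepend. Next row=LF[7]=9
Reversed output: yyvzwwwwyw$

Answer: yyvzwwwwyw$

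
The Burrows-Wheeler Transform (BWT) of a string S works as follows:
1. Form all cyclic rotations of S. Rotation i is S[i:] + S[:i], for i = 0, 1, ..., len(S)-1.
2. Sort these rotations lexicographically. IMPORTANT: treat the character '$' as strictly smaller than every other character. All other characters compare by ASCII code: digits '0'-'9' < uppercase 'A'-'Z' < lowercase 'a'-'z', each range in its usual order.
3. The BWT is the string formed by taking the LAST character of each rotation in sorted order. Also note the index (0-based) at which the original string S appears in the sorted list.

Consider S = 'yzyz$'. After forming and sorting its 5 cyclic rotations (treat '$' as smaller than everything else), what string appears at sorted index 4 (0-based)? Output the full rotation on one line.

All 5 rotations (rotation i = S[i:]+S[:i]):
  rot[0] = yzyz$
  rot[1] = zyz$y
  rot[2] = yz$yz
  rot[3] = z$yzy
  rot[4] = $yzyz
Sorted (with $ < everything):
  sorted[0] = $yzyz
  sorted[1] = yz$yz
  sorted[2] = yzyz$
  sorted[3] = z$yzy
  sorted[4] = zyz$y
sorted[4] = zyz$y

Answer: zyz$y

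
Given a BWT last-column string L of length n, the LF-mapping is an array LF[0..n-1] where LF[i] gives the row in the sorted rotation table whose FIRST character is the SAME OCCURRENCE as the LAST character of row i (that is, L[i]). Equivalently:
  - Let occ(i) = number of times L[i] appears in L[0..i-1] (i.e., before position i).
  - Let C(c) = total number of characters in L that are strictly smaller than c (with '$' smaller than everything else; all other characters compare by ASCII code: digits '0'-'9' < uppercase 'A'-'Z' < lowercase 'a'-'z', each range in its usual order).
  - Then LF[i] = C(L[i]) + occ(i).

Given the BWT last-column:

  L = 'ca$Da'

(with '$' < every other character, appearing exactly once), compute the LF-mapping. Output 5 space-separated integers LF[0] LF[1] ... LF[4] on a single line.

Answer: 4 2 0 1 3

Derivation:
Char counts: '$':1, 'D':1, 'a':2, 'c':1
C (first-col start): C('$')=0, C('D')=1, C('a')=2, C('c')=4
L[0]='c': occ=0, LF[0]=C('c')+0=4+0=4
L[1]='a': occ=0, LF[1]=C('a')+0=2+0=2
L[2]='$': occ=0, LF[2]=C('$')+0=0+0=0
L[3]='D': occ=0, LF[3]=C('D')+0=1+0=1
L[4]='a': occ=1, LF[4]=C('a')+1=2+1=3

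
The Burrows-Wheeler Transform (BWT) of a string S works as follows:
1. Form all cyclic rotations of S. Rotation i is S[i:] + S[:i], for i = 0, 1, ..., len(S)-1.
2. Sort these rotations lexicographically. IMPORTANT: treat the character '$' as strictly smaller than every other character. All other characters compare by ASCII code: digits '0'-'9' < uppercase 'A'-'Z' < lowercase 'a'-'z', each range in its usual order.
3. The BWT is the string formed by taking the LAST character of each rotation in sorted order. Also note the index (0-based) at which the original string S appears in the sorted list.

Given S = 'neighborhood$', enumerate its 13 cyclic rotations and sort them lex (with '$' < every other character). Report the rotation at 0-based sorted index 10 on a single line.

Answer: ood$neighborh

Derivation:
All 13 rotations (rotation i = S[i:]+S[:i]):
  rot[0] = neighborhood$
  rot[1] = eighborhood$n
  rot[2] = ighborhood$ne
  rot[3] = ghborhood$nei
  rot[4] = hborhood$neig
  rot[5] = borhood$neigh
  rot[6] = orhood$neighb
  rot[7] = rhood$neighbo
  rot[8] = hood$neighbor
  rot[9] = ood$neighborh
  rot[10] = od$neighborho
  rot[11] = d$neighborhoo
  rot[12] = $neighborhood
Sorted (with $ < everything):
  sorted[0] = $neighborhood
  sorted[1] = borhood$neigh
  sorted[2] = d$neighborhoo
  sorted[3] = eighborhood$n
  sorted[4] = ghborhood$nei
  sorted[5] = hborhood$neig
  sorted[6] = hood$neighbor
  sorted[7] = ighborhood$ne
  sorted[8] = neighborhood$
  sorted[9] = od$neighborho
  sorted[10] = ood$neighborh
  sorted[11] = orhood$neighb
  sorted[12] = rhood$neighbo
sorted[10] = ood$neighborh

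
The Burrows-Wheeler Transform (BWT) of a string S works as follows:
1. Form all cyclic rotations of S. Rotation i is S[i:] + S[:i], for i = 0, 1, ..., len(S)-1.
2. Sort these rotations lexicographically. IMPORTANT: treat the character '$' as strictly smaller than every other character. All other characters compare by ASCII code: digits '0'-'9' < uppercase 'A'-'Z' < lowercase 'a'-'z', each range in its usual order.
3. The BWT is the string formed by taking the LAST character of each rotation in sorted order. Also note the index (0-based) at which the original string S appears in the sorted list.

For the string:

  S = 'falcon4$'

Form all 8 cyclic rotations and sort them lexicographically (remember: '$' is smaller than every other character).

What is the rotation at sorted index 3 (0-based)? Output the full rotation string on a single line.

All 8 rotations (rotation i = S[i:]+S[:i]):
  rot[0] = falcon4$
  rot[1] = alcon4$f
  rot[2] = lcon4$fa
  rot[3] = con4$fal
  rot[4] = on4$falc
  rot[5] = n4$falco
  rot[6] = 4$falcon
  rot[7] = $falcon4
Sorted (with $ < everything):
  sorted[0] = $falcon4
  sorted[1] = 4$falcon
  sorted[2] = alcon4$f
  sorted[3] = con4$fal
  sorted[4] = falcon4$
  sorted[5] = lcon4$fa
  sorted[6] = n4$falco
  sorted[7] = on4$falc
sorted[3] = con4$fal

Answer: con4$fal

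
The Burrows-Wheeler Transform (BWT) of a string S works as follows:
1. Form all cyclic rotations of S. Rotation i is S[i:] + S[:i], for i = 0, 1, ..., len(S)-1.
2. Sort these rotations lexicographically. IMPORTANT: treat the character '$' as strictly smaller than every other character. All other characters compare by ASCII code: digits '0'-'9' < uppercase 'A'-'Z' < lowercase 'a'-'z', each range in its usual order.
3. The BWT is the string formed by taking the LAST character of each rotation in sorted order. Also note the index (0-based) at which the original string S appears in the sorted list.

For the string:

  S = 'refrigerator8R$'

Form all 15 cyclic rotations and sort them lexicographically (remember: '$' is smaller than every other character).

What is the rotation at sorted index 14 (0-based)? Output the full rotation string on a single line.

Answer: tor8R$refrigera

Derivation:
All 15 rotations (rotation i = S[i:]+S[:i]):
  rot[0] = refrigerator8R$
  rot[1] = efrigerator8R$r
  rot[2] = frigerator8R$re
  rot[3] = rigerator8R$ref
  rot[4] = igerator8R$refr
  rot[5] = gerator8R$refri
  rot[6] = erator8R$refrig
  rot[7] = rator8R$refrige
  rot[8] = ator8R$refriger
  rot[9] = tor8R$refrigera
  rot[10] = or8R$refrigerat
  rot[11] = r8R$refrigerato
  rot[12] = 8R$refrigerator
  rot[13] = R$refrigerator8
  rot[14] = $refrigerator8R
Sorted (with $ < everything):
  sorted[0] = $refrigerator8R
  sorted[1] = 8R$refrigerator
  sorted[2] = R$refrigerator8
  sorted[3] = ator8R$refriger
  sorted[4] = efrigerator8R$r
  sorted[5] = erator8R$refrig
  sorted[6] = frigerator8R$re
  sorted[7] = gerator8R$refri
  sorted[8] = igerator8R$refr
  sorted[9] = or8R$refrigerat
  sorted[10] = r8R$refrigerato
  sorted[11] = rator8R$refrige
  sorted[12] = refrigerator8R$
  sorted[13] = rigerator8R$ref
  sorted[14] = tor8R$refrigera
sorted[14] = tor8R$refrigera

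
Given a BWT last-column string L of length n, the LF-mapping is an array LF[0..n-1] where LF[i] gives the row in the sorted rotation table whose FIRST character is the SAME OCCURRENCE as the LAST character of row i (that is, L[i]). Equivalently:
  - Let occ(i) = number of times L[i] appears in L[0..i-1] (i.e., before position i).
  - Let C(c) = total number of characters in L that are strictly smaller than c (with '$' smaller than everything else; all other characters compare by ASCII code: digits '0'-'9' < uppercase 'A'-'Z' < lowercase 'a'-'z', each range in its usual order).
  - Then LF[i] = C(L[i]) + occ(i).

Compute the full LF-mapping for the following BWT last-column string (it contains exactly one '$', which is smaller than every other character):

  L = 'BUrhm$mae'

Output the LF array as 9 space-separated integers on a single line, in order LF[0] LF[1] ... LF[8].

Char counts: '$':1, 'B':1, 'U':1, 'a':1, 'e':1, 'h':1, 'm':2, 'r':1
C (first-col start): C('$')=0, C('B')=1, C('U')=2, C('a')=3, C('e')=4, C('h')=5, C('m')=6, C('r')=8
L[0]='B': occ=0, LF[0]=C('B')+0=1+0=1
L[1]='U': occ=0, LF[1]=C('U')+0=2+0=2
L[2]='r': occ=0, LF[2]=C('r')+0=8+0=8
L[3]='h': occ=0, LF[3]=C('h')+0=5+0=5
L[4]='m': occ=0, LF[4]=C('m')+0=6+0=6
L[5]='$': occ=0, LF[5]=C('$')+0=0+0=0
L[6]='m': occ=1, LF[6]=C('m')+1=6+1=7
L[7]='a': occ=0, LF[7]=C('a')+0=3+0=3
L[8]='e': occ=0, LF[8]=C('e')+0=4+0=4

Answer: 1 2 8 5 6 0 7 3 4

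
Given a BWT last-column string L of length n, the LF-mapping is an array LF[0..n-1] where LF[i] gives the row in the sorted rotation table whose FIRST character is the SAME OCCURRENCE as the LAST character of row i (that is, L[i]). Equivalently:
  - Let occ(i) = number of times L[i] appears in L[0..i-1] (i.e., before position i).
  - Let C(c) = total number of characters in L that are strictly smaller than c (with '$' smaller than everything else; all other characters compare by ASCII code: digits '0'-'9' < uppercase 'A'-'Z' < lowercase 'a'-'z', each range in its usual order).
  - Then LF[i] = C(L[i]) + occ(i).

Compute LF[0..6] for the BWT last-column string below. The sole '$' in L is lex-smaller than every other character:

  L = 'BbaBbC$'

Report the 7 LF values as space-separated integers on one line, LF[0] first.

Char counts: '$':1, 'B':2, 'C':1, 'a':1, 'b':2
C (first-col start): C('$')=0, C('B')=1, C('C')=3, C('a')=4, C('b')=5
L[0]='B': occ=0, LF[0]=C('B')+0=1+0=1
L[1]='b': occ=0, LF[1]=C('b')+0=5+0=5
L[2]='a': occ=0, LF[2]=C('a')+0=4+0=4
L[3]='B': occ=1, LF[3]=C('B')+1=1+1=2
L[4]='b': occ=1, LF[4]=C('b')+1=5+1=6
L[5]='C': occ=0, LF[5]=C('C')+0=3+0=3
L[6]='$': occ=0, LF[6]=C('$')+0=0+0=0

Answer: 1 5 4 2 6 3 0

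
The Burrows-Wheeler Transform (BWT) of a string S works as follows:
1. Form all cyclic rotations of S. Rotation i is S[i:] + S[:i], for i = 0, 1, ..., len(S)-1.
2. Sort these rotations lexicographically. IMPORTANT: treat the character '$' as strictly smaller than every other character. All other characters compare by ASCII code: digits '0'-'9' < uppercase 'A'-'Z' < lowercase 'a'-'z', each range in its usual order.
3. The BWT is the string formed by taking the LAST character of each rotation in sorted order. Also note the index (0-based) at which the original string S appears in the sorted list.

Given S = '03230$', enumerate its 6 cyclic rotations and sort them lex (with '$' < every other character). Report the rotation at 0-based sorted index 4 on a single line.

Answer: 30$032

Derivation:
All 6 rotations (rotation i = S[i:]+S[:i]):
  rot[0] = 03230$
  rot[1] = 3230$0
  rot[2] = 230$03
  rot[3] = 30$032
  rot[4] = 0$0323
  rot[5] = $03230
Sorted (with $ < everything):
  sorted[0] = $03230
  sorted[1] = 0$0323
  sorted[2] = 03230$
  sorted[3] = 230$03
  sorted[4] = 30$032
  sorted[5] = 3230$0
sorted[4] = 30$032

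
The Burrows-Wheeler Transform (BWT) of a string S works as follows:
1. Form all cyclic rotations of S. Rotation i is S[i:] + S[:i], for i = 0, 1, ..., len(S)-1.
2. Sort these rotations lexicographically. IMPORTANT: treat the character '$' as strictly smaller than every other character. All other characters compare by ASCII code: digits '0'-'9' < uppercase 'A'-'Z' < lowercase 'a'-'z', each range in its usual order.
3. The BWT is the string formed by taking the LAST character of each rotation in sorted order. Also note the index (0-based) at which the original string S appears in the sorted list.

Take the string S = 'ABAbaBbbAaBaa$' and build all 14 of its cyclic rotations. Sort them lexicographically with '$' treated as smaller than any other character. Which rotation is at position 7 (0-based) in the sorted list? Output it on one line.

Answer: a$ABAbaBbbAaBa

Derivation:
All 14 rotations (rotation i = S[i:]+S[:i]):
  rot[0] = ABAbaBbbAaBaa$
  rot[1] = BAbaBbbAaBaa$A
  rot[2] = AbaBbbAaBaa$AB
  rot[3] = baBbbAaBaa$ABA
  rot[4] = aBbbAaBaa$ABAb
  rot[5] = BbbAaBaa$ABAba
  rot[6] = bbAaBaa$ABAbaB
  rot[7] = bAaBaa$ABAbaBb
  rot[8] = AaBaa$ABAbaBbb
  rot[9] = aBaa$ABAbaBbbA
  rot[10] = Baa$ABAbaBbbAa
  rot[11] = aa$ABAbaBbbAaB
  rot[12] = a$ABAbaBbbAaBa
  rot[13] = $ABAbaBbbAaBaa
Sorted (with $ < everything):
  sorted[0] = $ABAbaBbbAaBaa
  sorted[1] = ABAbaBbbAaBaa$
  sorted[2] = AaBaa$ABAbaBbb
  sorted[3] = AbaBbbAaBaa$AB
  sorted[4] = BAbaBbbAaBaa$A
  sorted[5] = Baa$ABAbaBbbAa
  sorted[6] = BbbAaBaa$ABAba
  sorted[7] = a$ABAbaBbbAaBa
  sorted[8] = aBaa$ABAbaBbbA
  sorted[9] = aBbbAaBaa$ABAb
  sorted[10] = aa$ABAbaBbbAaB
  sorted[11] = bAaBaa$ABAbaBb
  sorted[12] = baBbbAaBaa$ABA
  sorted[13] = bbAaBaa$ABAbaB
sorted[7] = a$ABAbaBbbAaBa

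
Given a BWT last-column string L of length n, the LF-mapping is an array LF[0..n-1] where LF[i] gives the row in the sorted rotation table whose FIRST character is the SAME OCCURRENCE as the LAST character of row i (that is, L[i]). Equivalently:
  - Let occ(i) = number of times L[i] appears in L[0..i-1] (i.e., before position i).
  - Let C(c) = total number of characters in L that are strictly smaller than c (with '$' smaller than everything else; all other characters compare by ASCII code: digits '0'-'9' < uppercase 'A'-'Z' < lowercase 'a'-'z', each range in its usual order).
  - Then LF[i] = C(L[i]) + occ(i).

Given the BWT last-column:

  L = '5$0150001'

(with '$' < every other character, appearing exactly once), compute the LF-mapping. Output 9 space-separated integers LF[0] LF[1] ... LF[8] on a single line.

Answer: 7 0 1 5 8 2 3 4 6

Derivation:
Char counts: '$':1, '0':4, '1':2, '5':2
C (first-col start): C('$')=0, C('0')=1, C('1')=5, C('5')=7
L[0]='5': occ=0, LF[0]=C('5')+0=7+0=7
L[1]='$': occ=0, LF[1]=C('$')+0=0+0=0
L[2]='0': occ=0, LF[2]=C('0')+0=1+0=1
L[3]='1': occ=0, LF[3]=C('1')+0=5+0=5
L[4]='5': occ=1, LF[4]=C('5')+1=7+1=8
L[5]='0': occ=1, LF[5]=C('0')+1=1+1=2
L[6]='0': occ=2, LF[6]=C('0')+2=1+2=3
L[7]='0': occ=3, LF[7]=C('0')+3=1+3=4
L[8]='1': occ=1, LF[8]=C('1')+1=5+1=6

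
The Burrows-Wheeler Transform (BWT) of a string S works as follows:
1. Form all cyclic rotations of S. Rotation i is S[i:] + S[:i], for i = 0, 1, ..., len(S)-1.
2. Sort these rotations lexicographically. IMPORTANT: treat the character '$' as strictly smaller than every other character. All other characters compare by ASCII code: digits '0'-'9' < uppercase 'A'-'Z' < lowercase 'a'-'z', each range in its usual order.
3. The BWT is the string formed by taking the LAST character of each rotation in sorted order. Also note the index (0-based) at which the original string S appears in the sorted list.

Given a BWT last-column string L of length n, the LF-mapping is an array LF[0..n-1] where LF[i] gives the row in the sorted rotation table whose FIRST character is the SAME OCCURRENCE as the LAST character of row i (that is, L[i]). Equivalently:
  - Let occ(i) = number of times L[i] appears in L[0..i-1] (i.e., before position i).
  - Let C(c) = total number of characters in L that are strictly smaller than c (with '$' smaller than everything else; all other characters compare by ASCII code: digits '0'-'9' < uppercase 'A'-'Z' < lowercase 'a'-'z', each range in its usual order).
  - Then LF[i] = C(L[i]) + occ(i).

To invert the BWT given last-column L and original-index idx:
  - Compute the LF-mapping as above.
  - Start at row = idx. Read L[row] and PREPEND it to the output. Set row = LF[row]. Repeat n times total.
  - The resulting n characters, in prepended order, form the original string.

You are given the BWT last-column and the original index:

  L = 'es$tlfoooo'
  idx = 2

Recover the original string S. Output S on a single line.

LF mapping: 1 8 0 9 3 2 4 5 6 7
Walk LF starting at row 2, prepending L[row]:
  step 1: row=2, L[2]='$', prepend. Next row=LF[2]=0
  step 2: row=0, L[0]='e', prepend. Next row=LF[0]=1
  step 3: row=1, L[1]='s', prepend. Next row=LF[1]=8
  step 4: row=8, L[8]='o', prepend. Next row=LF[8]=6
  step 5: row=6, L[6]='o', prepend. Next row=LF[6]=4
  step 6: row=4, L[4]='l', prepend. Next row=LF[4]=3
  step 7: row=3, L[3]='t', prepend. Next row=LF[3]=9
  step 8: row=9, L[9]='o', prepend. Next row=LF[9]=7
  step 9: row=7, L[7]='o', prepend. Next row=LF[7]=5
  step 10: row=5, L[5]='f', prepend. Next row=LF[5]=2
Reversed output: footloose$

Answer: footloose$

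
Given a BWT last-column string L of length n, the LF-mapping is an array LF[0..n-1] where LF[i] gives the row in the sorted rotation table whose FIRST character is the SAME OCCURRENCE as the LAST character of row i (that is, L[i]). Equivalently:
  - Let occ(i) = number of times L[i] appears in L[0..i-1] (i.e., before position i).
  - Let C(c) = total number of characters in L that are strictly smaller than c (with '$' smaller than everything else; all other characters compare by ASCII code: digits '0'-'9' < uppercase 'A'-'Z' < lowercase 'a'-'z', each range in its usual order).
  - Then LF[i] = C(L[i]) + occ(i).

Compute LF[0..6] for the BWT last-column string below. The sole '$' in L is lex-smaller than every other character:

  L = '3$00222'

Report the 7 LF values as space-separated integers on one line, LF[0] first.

Answer: 6 0 1 2 3 4 5

Derivation:
Char counts: '$':1, '0':2, '2':3, '3':1
C (first-col start): C('$')=0, C('0')=1, C('2')=3, C('3')=6
L[0]='3': occ=0, LF[0]=C('3')+0=6+0=6
L[1]='$': occ=0, LF[1]=C('$')+0=0+0=0
L[2]='0': occ=0, LF[2]=C('0')+0=1+0=1
L[3]='0': occ=1, LF[3]=C('0')+1=1+1=2
L[4]='2': occ=0, LF[4]=C('2')+0=3+0=3
L[5]='2': occ=1, LF[5]=C('2')+1=3+1=4
L[6]='2': occ=2, LF[6]=C('2')+2=3+2=5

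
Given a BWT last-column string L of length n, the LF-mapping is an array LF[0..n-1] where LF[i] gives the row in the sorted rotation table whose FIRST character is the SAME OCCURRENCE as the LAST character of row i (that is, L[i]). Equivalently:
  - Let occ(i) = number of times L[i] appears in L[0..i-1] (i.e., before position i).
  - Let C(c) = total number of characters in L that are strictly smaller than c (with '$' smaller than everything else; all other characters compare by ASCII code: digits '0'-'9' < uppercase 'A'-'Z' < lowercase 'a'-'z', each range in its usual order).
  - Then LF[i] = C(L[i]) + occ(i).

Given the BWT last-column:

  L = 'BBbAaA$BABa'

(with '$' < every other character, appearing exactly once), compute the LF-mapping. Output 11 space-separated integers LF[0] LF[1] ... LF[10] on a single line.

Char counts: '$':1, 'A':3, 'B':4, 'a':2, 'b':1
C (first-col start): C('$')=0, C('A')=1, C('B')=4, C('a')=8, C('b')=10
L[0]='B': occ=0, LF[0]=C('B')+0=4+0=4
L[1]='B': occ=1, LF[1]=C('B')+1=4+1=5
L[2]='b': occ=0, LF[2]=C('b')+0=10+0=10
L[3]='A': occ=0, LF[3]=C('A')+0=1+0=1
L[4]='a': occ=0, LF[4]=C('a')+0=8+0=8
L[5]='A': occ=1, LF[5]=C('A')+1=1+1=2
L[6]='$': occ=0, LF[6]=C('$')+0=0+0=0
L[7]='B': occ=2, LF[7]=C('B')+2=4+2=6
L[8]='A': occ=2, LF[8]=C('A')+2=1+2=3
L[9]='B': occ=3, LF[9]=C('B')+3=4+3=7
L[10]='a': occ=1, LF[10]=C('a')+1=8+1=9

Answer: 4 5 10 1 8 2 0 6 3 7 9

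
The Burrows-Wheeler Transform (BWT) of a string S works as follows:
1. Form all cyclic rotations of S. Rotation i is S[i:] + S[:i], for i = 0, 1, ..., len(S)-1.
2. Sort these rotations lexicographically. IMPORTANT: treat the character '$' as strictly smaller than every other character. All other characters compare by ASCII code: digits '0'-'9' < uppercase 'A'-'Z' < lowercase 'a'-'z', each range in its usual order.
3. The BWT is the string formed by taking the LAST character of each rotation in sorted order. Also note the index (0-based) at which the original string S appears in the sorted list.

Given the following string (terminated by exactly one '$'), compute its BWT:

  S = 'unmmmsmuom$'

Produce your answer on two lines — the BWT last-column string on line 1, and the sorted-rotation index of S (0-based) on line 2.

Answer: monmmsuum$m
9

Derivation:
All 11 rotations (rotation i = S[i:]+S[:i]):
  rot[0] = unmmmsmuom$
  rot[1] = nmmmsmuom$u
  rot[2] = mmmsmuom$un
  rot[3] = mmsmuom$unm
  rot[4] = msmuom$unmm
  rot[5] = smuom$unmmm
  rot[6] = muom$unmmms
  rot[7] = uom$unmmmsm
  rot[8] = om$unmmmsmu
  rot[9] = m$unmmmsmuo
  rot[10] = $unmmmsmuom
Sorted (with $ < everything):
  sorted[0] = $unmmmsmuom  (last char: 'm')
  sorted[1] = m$unmmmsmuo  (last char: 'o')
  sorted[2] = mmmsmuom$un  (last char: 'n')
  sorted[3] = mmsmuom$unm  (last char: 'm')
  sorted[4] = msmuom$unmm  (last char: 'm')
  sorted[5] = muom$unmmms  (last char: 's')
  sorted[6] = nmmmsmuom$u  (last char: 'u')
  sorted[7] = om$unmmmsmu  (last char: 'u')
  sorted[8] = smuom$unmmm  (last char: 'm')
  sorted[9] = unmmmsmuom$  (last char: '$')
  sorted[10] = uom$unmmmsm  (last char: 'm')
Last column: monmmsuum$m
Original string S is at sorted index 9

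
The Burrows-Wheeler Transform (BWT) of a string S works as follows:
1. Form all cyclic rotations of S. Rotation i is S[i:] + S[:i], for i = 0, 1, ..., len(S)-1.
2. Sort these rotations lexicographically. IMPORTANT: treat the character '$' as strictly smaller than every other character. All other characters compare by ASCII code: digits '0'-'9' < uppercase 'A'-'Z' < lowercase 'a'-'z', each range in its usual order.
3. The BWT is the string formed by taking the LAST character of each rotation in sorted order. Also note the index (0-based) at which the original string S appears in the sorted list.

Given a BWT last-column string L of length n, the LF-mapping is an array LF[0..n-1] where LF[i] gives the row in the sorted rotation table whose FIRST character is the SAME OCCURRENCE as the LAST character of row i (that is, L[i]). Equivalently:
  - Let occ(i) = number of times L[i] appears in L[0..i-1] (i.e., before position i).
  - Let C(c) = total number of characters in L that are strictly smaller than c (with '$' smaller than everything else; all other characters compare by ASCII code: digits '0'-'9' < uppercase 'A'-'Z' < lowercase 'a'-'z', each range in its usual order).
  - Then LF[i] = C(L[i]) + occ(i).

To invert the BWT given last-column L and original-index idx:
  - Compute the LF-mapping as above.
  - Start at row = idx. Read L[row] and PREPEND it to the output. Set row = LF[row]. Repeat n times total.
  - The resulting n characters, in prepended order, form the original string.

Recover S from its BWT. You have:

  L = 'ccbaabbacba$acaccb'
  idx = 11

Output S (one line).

LF mapping: 12 13 7 1 2 8 9 3 14 10 4 0 5 15 6 16 17 11
Walk LF starting at row 11, prepending L[row]:
  step 1: row=11, L[11]='$', prepend. Next row=LF[11]=0
  step 2: row=0, L[0]='c', prepend. Next row=LF[0]=12
  step 3: row=12, L[12]='a', prepend. Next row=LF[12]=5
  step 4: row=5, L[5]='b', prepend. Next row=LF[5]=8
  step 5: row=8, L[8]='c', prepend. Next row=LF[8]=14
  step 6: row=14, L[14]='a', prepend. Next row=LF[14]=6
  step 7: row=6, L[6]='b', prepend. Next row=LF[6]=9
  step 8: row=9, L[9]='b', prepend. Next row=LF[9]=10
  step 9: row=10, L[10]='a', prepend. Next row=LF[10]=4
  step 10: row=4, L[4]='a', prepend. Next row=LF[4]=2
  step 11: row=2, L[2]='b', prepend. Next row=LF[2]=7
  step 12: row=7, L[7]='a', prepend. Next row=LF[7]=3
  step 13: row=3, L[3]='a', prepend. Next row=LF[3]=1
  step 14: row=1, L[1]='c', prepend. Next row=LF[1]=13
  step 15: row=13, L[13]='c', prepend. Next row=LF[13]=15
  step 16: row=15, L[15]='c', prepend. Next row=LF[15]=16
  step 17: row=16, L[16]='c', prepend. Next row=LF[16]=17
  step 18: row=17, L[17]='b', prepend. Next row=LF[17]=11
Reversed output: bccccaabaabbacbac$

Answer: bccccaabaabbacbac$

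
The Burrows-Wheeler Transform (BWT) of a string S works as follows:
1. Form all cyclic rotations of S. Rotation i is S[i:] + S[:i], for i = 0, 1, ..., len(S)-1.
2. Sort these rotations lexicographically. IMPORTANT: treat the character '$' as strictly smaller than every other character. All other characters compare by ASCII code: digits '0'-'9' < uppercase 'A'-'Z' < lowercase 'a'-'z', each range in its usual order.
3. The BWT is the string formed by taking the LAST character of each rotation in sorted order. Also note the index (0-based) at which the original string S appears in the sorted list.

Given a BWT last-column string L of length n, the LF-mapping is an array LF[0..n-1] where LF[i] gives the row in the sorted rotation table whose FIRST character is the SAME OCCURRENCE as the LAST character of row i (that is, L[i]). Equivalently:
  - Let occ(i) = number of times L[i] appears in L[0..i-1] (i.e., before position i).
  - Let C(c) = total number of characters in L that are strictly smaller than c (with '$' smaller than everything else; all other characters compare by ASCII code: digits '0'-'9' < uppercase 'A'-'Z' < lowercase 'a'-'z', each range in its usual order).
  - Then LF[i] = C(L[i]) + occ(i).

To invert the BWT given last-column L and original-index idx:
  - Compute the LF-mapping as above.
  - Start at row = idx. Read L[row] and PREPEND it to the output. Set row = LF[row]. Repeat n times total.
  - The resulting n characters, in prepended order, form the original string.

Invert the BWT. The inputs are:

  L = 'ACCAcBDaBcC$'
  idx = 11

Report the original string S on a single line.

Answer: caCcBDCABCA$

Derivation:
LF mapping: 1 5 6 2 10 3 8 9 4 11 7 0
Walk LF starting at row 11, prepending L[row]:
  step 1: row=11, L[11]='$', prepend. Next row=LF[11]=0
  step 2: row=0, L[0]='A', prepend. Next row=LF[0]=1
  step 3: row=1, L[1]='C', prepend. Next row=LF[1]=5
  step 4: row=5, L[5]='B', prepend. Next row=LF[5]=3
  step 5: row=3, L[3]='A', prepend. Next row=LF[3]=2
  step 6: row=2, L[2]='C', prepend. Next row=LF[2]=6
  step 7: row=6, L[6]='D', prepend. Next row=LF[6]=8
  step 8: row=8, L[8]='B', prepend. Next row=LF[8]=4
  step 9: row=4, L[4]='c', prepend. Next row=LF[4]=10
  step 10: row=10, L[10]='C', prepend. Next row=LF[10]=7
  step 11: row=7, L[7]='a', prepend. Next row=LF[7]=9
  step 12: row=9, L[9]='c', prepend. Next row=LF[9]=11
Reversed output: caCcBDCABCA$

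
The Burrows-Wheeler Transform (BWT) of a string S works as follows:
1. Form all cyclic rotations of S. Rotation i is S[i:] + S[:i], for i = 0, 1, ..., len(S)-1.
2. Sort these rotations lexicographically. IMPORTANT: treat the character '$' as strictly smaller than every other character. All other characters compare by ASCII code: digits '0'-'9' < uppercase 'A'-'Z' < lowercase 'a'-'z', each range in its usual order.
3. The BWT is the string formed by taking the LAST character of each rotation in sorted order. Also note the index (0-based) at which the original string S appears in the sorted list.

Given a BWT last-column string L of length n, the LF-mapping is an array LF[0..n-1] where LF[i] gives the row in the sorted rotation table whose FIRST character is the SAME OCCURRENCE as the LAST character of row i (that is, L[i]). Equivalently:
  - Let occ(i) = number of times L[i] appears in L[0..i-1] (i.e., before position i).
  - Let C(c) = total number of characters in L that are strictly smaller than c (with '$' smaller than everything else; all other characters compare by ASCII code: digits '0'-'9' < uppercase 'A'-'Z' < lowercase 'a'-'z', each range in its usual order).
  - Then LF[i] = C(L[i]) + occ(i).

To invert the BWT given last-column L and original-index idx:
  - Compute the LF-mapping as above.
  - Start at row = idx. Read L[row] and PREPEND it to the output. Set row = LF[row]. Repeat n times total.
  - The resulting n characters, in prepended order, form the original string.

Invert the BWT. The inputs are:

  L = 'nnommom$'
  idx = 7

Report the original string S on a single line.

LF mapping: 4 5 6 1 2 7 3 0
Walk LF starting at row 7, prepending L[row]:
  step 1: row=7, L[7]='$', prepend. Next row=LF[7]=0
  step 2: row=0, L[0]='n', prepend. Next row=LF[0]=4
  step 3: row=4, L[4]='m', prepend. Next row=LF[4]=2
  step 4: row=2, L[2]='o', prepend. Next row=LF[2]=6
  step 5: row=6, L[6]='m', prepend. Next row=LF[6]=3
  step 6: row=3, L[3]='m', prepend. Next row=LF[3]=1
  step 7: row=1, L[1]='n', prepend. Next row=LF[1]=5
  step 8: row=5, L[5]='o', prepend. Next row=LF[5]=7
Reversed output: onmmomn$

Answer: onmmomn$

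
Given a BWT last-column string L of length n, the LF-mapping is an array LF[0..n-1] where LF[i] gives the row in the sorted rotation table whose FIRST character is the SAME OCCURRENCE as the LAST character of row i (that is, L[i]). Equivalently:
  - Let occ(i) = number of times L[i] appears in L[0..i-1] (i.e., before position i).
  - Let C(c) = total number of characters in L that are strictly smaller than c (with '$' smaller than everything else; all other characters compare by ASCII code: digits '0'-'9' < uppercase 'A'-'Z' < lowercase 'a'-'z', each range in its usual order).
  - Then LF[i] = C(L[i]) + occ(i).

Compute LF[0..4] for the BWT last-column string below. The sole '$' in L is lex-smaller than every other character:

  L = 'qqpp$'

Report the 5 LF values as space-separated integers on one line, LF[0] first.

Answer: 3 4 1 2 0

Derivation:
Char counts: '$':1, 'p':2, 'q':2
C (first-col start): C('$')=0, C('p')=1, C('q')=3
L[0]='q': occ=0, LF[0]=C('q')+0=3+0=3
L[1]='q': occ=1, LF[1]=C('q')+1=3+1=4
L[2]='p': occ=0, LF[2]=C('p')+0=1+0=1
L[3]='p': occ=1, LF[3]=C('p')+1=1+1=2
L[4]='$': occ=0, LF[4]=C('$')+0=0+0=0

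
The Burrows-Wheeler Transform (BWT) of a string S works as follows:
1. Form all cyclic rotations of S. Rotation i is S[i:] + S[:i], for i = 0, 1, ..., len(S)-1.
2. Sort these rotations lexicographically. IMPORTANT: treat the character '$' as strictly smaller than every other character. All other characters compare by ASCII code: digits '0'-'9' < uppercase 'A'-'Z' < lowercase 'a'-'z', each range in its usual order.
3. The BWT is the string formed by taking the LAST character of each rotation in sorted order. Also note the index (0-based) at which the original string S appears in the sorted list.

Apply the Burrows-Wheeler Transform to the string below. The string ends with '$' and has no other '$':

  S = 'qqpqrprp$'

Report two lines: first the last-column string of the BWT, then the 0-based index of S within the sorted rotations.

Answer: prqrq$ppq
5

Derivation:
All 9 rotations (rotation i = S[i:]+S[:i]):
  rot[0] = qqpqrprp$
  rot[1] = qpqrprp$q
  rot[2] = pqrprp$qq
  rot[3] = qrprp$qqp
  rot[4] = rprp$qqpq
  rot[5] = prp$qqpqr
  rot[6] = rp$qqpqrp
  rot[7] = p$qqpqrpr
  rot[8] = $qqpqrprp
Sorted (with $ < everything):
  sorted[0] = $qqpqrprp  (last char: 'p')
  sorted[1] = p$qqpqrpr  (last char: 'r')
  sorted[2] = pqrprp$qq  (last char: 'q')
  sorted[3] = prp$qqpqr  (last char: 'r')
  sorted[4] = qpqrprp$q  (last char: 'q')
  sorted[5] = qqpqrprp$  (last char: '$')
  sorted[6] = qrprp$qqp  (last char: 'p')
  sorted[7] = rp$qqpqrp  (last char: 'p')
  sorted[8] = rprp$qqpq  (last char: 'q')
Last column: prqrq$ppq
Original string S is at sorted index 5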